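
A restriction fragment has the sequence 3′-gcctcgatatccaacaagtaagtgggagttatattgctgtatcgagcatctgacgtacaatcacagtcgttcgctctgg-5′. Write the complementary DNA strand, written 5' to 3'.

5'-CGGAGCTATAGGTTGTTCATTCACCCTCAATATAACGACATAGCTCGTAGACTGCATGTTAGTGTCAGCAAGCGAGACC-3'

The strand is given 3'→5', so its complement runs 5'→3' in the same left-to-right order: pair each base A↔T, G↔C.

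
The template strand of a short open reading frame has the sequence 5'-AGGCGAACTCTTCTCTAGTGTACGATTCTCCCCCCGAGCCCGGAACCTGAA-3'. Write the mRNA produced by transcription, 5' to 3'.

5'-UUCAGGUUCCGGGCUCGGGGGGAGAAUCGUACACUAGAGAAGAGUUCGCCU-3'

RNA polymerase reads the template 3'→5' and synthesizes mRNA 5'→3' by base-pairing (A→U, T→A, G↔C). The complement of the template is TCCGCTTGAGAAGAGATCACATGCTAAGAGGGGGGCTCGGGCCTTGGACTT; antiparallel, so 5'→3' the coding strand is TTCAGGTTCCGGGCTCGGGGGGAGAATCGTACACTAGAGAAGAGTTCGCCT. Replace T with U for the mRNA.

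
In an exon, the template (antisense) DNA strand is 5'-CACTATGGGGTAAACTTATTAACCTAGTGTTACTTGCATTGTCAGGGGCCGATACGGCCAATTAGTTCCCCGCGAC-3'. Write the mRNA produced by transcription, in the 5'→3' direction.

RNA polymerase reads the template 3'→5' and synthesizes mRNA 5'→3' by base-pairing (A→U, T→A, G↔C). The complement of the template is GTGATACCCCATTTGAATAATTGGATCACAATGAACGTAACAGTCCCCGGCTATGCCGGTTAATCAAGGGGCGCTG; antiparallel, so 5'→3' the coding strand is GTCGCGGGGAACTAATTGGCCGTATCGGCCCCTGACAATGCAAGTAACACTAGGTTAATAAGTTTACCCCATAGTG. Replace T with U for the mRNA.

5'-GUCGCGGGGAACUAAUUGGCCGUAUCGGCCCCUGACAAUGCAAGUAACACUAGGUUAAUAAGUUUACCCCAUAGUG-3'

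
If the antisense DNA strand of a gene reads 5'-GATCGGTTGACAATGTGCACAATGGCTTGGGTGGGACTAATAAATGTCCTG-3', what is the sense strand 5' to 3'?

The coding strand is complementary and antiparallel to the template: take the complement (A↔T, G↔C) and reverse.

5'-CAGGACATTTATTAGTCCCACCCAAGCCATTGTGCACATTGTCAACCGATC-3'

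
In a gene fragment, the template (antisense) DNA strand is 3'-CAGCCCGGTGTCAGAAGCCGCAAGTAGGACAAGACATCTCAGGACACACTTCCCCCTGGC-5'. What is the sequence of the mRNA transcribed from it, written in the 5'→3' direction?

5'-GUCGGGCCACAGUCUUCGGCGUUCAUCCUGUUCUGUAGAGUCCUGUGUGAAGGGGGACCG-3'

Reading the template 3'→5' as shown, RNA polymerase pairs each base (A→U, T→A, G↔C) to build mRNA 5'→3' directly.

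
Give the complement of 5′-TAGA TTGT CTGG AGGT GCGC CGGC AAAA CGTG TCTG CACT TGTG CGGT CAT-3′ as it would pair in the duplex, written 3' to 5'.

3'-ATCTAACAGACCTCCACGCGGCCGTTTTGCACAGACGTGAACACGCCAGTA-5'

Base-pairing A↔T, G↔C gives the complement. The complementary strand is antiparallel, so paired with a 5'→3' strand it runs 3'→5'.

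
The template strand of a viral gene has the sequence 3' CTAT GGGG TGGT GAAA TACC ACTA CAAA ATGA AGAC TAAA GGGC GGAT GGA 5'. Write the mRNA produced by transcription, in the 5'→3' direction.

Reading the template 3'→5' as shown, RNA polymerase pairs each base (A→U, T→A, G↔C) to build mRNA 5'→3' directly.

5'-GAUACCCCACCACUUUAUGGUGAUGUUUUACUUCUGAUUUCCCGCCUACCU-3'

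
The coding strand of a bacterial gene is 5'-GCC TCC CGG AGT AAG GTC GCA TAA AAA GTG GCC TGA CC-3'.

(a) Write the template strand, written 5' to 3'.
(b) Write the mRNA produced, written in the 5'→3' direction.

(a) 5'-GGTCAGGCCACTTTTTATGCGACCTTACTCCGGGAGGC-3'
(b) 5'-GCCUCCCGGAGUAAGGUCGCAUAAAAAGUGGCCUGACC-3'

(a) The template strand is the reverse complement of the coding strand: complement CGGAGGGCCTCATTCCAGCGTATTTTTCACCGGACTGG, then reverse.
(b) mRNA matches the coding strand with T→U.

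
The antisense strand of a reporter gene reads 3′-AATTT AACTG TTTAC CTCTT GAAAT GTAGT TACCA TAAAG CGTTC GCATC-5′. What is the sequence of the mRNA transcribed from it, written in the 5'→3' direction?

Reading the template 3'→5' as shown, RNA polymerase pairs each base (A→U, T→A, G↔C) to build mRNA 5'→3' directly.

5'-UUAAAUUGACAAAUGGAGAACUUUACAUCAAUGGUAUUUCGCAAGCGUAG-3'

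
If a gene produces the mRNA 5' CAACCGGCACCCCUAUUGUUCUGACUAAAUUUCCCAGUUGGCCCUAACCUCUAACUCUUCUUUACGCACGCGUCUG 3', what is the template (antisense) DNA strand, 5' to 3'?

5'-CAGACGCGTGCGTAAAGAAGAGTTAGAGGTTAGGGCCAACTGGGAAATTTAGTCAGAACAATAGGGGTGCCGGTTG-3'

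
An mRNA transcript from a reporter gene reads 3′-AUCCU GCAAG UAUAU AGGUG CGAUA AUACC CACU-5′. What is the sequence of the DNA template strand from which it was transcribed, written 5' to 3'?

Written 5'→3' the mRNA is UCACCCAUAAUAGCGUGGAUAUAUGAACGUCCUA, so the coding DNA strand is TCACCCATAATAGCGTGGATATATGAACGTCCTA. The template is its reverse complement.

5'-TAGGACGTTCATATATCCACGCTATTATGGGTGA-3'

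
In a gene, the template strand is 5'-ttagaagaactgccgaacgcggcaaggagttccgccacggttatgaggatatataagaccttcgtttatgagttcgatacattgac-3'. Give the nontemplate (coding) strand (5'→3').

The coding strand is complementary and antiparallel to the template: take the complement (A↔T, G↔C) and reverse.

5'-GTCAATGTATCGAACTCATAAACGAAGGTCTTATATATCCTCATAACCGTGGCGGAACTCCTTGCCGCGTTCGGCAGTTCTTCTAA-3'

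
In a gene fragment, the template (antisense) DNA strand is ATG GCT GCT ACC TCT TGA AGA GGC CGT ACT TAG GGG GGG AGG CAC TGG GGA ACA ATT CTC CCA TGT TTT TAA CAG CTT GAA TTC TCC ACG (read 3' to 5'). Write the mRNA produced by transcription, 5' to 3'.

Reading the template 3'→5' as shown, RNA polymerase pairs each base (A→U, T→A, G↔C) to build mRNA 5'→3' directly.

5'-UACCGACGAUGGAGAACUUCUCCGGCAUGAAUCCCCCCCUCCGUGACCCCUUGUUAAGAGGGUACAAAAAUUGUCGAACUUAAGAGGUGC-3'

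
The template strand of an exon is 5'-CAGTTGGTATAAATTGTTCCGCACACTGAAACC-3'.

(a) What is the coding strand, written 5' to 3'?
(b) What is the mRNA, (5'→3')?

(a) 5′-GGTTTCAGTGTGCGGAACAATTTATACCAACTG-3′
(b) 5'-GGUUUCAGUGUGCGGAACAAUUUAUACCAACUG-3'

(a) The coding strand is the reverse complement of the template: complement GTCAACCATATTTAACAAGGCGTGTGACTTTGG, then reverse.
(b) mRNA has the coding-strand sequence with T→U.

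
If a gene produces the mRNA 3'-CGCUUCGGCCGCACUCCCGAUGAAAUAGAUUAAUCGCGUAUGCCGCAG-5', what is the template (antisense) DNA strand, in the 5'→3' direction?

5'-GCGAAGCCGGCGTGAGGGCTACTTTATCTAATTAGCGCATACGGCGTC-3'

Written 5'→3' the mRNA is GACGCCGUAUGCGCUAAUUAGAUAAAGUAGCCCUCACGCCGGCUUCGC, so the coding DNA strand is GACGCCGTATGCGCTAATTAGATAAAGTAGCCCTCACGCCGGCTTCGC. The template is its reverse complement.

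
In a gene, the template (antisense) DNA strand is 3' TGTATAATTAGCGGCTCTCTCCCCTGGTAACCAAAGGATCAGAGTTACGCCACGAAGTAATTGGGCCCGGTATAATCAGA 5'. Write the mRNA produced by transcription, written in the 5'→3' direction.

Reading the template 3'→5' as shown, RNA polymerase pairs each base (A→U, T→A, G↔C) to build mRNA 5'→3' directly.

5'-ACAUAUUAAUCGCCGAGAGAGGGGACCAUUGGUUUCCUAGUCUCAAUGCGGUGCUUCAUUAACCCGGGCCAUAUUAGUCU-3'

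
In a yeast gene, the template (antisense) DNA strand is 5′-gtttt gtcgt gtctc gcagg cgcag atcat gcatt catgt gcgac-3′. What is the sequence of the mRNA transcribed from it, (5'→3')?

5'-GUCGCACAUGAAUGCAUGAUCUGCGCCUGCGAGACACGACAAAAC-3'

RNA polymerase reads the template 3'→5' and synthesizes mRNA 5'→3' by base-pairing (A→U, T→A, G↔C). The complement of the template is CAAAACAGCACAGAGCGTCCGCGTCTAGTACGTAAGTACACGCTG; antiparallel, so 5'→3' the coding strand is GTCGCACATGAATGCATGATCTGCGCCTGCGAGACACGACAAAAC. Replace T with U for the mRNA.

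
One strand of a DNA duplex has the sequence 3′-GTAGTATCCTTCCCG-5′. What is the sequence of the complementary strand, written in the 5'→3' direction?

The strand is given 3'→5', so its complement runs 5'→3' in the same left-to-right order: pair each base A↔T, G↔C.

5'-CATCATAGGAAGGGC-3'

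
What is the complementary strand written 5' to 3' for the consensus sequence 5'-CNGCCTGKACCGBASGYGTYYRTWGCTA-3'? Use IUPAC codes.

5'-TAGCWAYRRACRCSTVCGGTMCAGGCNG-3'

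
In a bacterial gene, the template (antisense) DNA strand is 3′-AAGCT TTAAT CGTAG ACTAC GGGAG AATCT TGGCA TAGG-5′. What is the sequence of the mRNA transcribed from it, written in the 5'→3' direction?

5'-UUCGAAAUUAGCAUCUGAUGCCCUCUUAGAACCGUAUCC-3'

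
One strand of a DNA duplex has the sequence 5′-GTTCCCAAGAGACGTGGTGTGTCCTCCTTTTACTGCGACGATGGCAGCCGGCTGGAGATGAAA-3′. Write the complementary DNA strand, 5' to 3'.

5'-TTTCATCTCCAGCCGGCTGCCATCGTCGCAGTAAAAGGAGGACACACCACGTCTCTTGGGAAC-3'

The complement of GTTCCCAAGAGACGTGGTGTGTCCTCCTTTTACTGCGACGATGGCAGCCGGCTGGAGATGAAA is CAAGGGTTCTCTGCACCACACAGGAGGAAAATGACGCTGCTACCGTCGGCCGACCTCTACTTT (A↔T, G↔C). DNA strands are antiparallel, so the complementary strand runs 3'→5'; reversing gives the 5'→3' form.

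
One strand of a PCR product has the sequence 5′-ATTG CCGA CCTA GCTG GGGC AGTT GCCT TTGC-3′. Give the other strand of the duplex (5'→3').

5′-GCAAAGGCAACTGCCCCAGCTAGGTCGGCAAT-3′

Pairing A↔T and G↔C gives TAACGGCTGGATCGACCCCGTCAACGGAAACG, running 3'→5'. Reverse for the 5'→3' convention.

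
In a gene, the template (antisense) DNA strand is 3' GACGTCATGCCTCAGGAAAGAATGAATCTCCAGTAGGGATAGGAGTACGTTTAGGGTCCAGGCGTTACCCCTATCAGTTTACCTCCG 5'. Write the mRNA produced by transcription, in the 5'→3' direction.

Reading the template 3'→5' as shown, RNA polymerase pairs each base (A→U, T→A, G↔C) to build mRNA 5'→3' directly.

5'-CUGCAGUACGGAGUCCUUUCUUACUUAGAGGUCAUCCCUAUCCUCAUGCAAAUCCCAGGUCCGCAAUGGGGAUAGUCAAAUGGAGGC-3'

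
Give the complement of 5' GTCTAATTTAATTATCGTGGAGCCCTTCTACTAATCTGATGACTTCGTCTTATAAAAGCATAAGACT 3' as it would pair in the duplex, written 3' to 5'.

Base-pairing A↔T, G↔C gives the complement. The complementary strand is antiparallel, so paired with a 5'→3' strand it runs 3'→5'.

3'-CAGATTAAATTAATAGCACCTCGGGAAGATGATTAGACTACTGAAGCAGAATATTTTCGTATTCTGA-5'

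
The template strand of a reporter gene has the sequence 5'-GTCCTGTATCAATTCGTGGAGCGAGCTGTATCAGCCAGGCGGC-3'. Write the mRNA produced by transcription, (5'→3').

5′-GCCGCCUGGCUGAUACAGCUCGCUCCACGAAUUGAUACAGGAC-3′

RNA polymerase reads the template 3'→5' and synthesizes mRNA 5'→3' by base-pairing (A→U, T→A, G↔C). The complement of the template is CAGGACATAGTTAAGCACCTCGCTCGACATAGTCGGTCCGCCG; antiparallel, so 5'→3' the coding strand is GCCGCCTGGCTGATACAGCTCGCTCCACGAATTGATACAGGAC. Replace T with U for the mRNA.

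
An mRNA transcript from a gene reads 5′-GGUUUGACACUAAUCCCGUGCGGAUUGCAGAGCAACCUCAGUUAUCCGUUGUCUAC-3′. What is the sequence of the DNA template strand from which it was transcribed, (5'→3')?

5'-GTAGACAACGGATAACTGAGGTTGCTCTGCAATCCGCACGGGATTAGTGTCAAACC-3'

Replace U with T to get the coding DNA strand: GGTTTGACACTAATCCCGTGCGGATTGCAGAGCAACCTCAGTTATCCGTTGTCTAC. The template strand is its reverse complement (complement CCAAACTGTGATTAGGGCACGCCTAACGTCTCGTTGGAGTCAATAGGCAACAGATG, then reverse).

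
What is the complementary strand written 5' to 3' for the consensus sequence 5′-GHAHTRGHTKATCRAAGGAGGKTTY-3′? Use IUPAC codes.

5'-RAAMCCTCCTTYGATMADCYADTDC-3'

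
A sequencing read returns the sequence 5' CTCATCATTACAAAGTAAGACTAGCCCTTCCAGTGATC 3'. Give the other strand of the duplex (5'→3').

5'-GATCACTGGAAGGGCTAGTCTTACTTTGTAATGATGAG-3'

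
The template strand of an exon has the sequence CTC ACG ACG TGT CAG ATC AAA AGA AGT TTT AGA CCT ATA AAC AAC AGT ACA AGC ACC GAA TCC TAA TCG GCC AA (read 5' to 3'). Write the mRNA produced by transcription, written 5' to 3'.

5'-UUGGCCGAUUAGGAUUCGGUGCUUGUACUGUUGUUUAUAGGUCUAAAACUUCUUUUGAUCUGACACGUCGUGAG-3'

The mRNA has the sequence of the coding strand (reverse complement of the template) with T→U. Reverse complement of CTCACGACGTGTCAGATCAAAAGAAGTTTTAGACCTATAAACAACAGTACAAGCACCGAATCCTAATCGGCCAA is TTGGCCGATTAGGATTCGGTGCTTGTACTGTTGTTTATAGGTCTAAAACTTCTTTTGATCTGACACGTCGTGAG; then T→U.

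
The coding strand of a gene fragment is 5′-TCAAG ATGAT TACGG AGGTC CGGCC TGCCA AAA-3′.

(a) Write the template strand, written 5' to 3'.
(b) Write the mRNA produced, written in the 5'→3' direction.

(a) The template strand is the reverse complement of the coding strand: complement AGTTCTACTAATGCCTCCAGGCCGGACGGTTTT, then reverse.
(b) mRNA matches the coding strand with T→U.

(a) 5′-TTTTGGCAGGCCGGACCTCCGTAATCATCTTGA-3′
(b) 5'-UCAAGAUGAUUACGGAGGUCCGGCCUGCCAAAA-3'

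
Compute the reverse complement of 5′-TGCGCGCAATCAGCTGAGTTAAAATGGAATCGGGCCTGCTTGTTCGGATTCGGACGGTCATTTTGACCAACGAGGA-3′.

5'-TCCTCGTTGGTCAAAATGACCGTCCGAATCCGAACAAGCAGGCCCGATTCCATTTTAACTCAGCTGATTGCGCGCA-3'

Reading the sequence 3'→5' and pairing each base (A↔T, G↔C) gives the reverse complement directly.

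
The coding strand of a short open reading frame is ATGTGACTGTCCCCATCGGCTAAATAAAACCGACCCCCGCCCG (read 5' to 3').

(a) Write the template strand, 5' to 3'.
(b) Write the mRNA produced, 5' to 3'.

(a) 5′-CGGGCGGGGGTCGGTTTTATTTAGCCGATGGGGACAGTCACAT-3′
(b) 5'-AUGUGACUGUCCCCAUCGGCUAAAUAAAACCGACCCCCGCCCG-3'

(a) The template strand is the reverse complement of the coding strand: complement TACACTGACAGGGGTAGCCGATTTATTTTGGCTGGGGGCGGGC, then reverse.
(b) mRNA matches the coding strand with T→U.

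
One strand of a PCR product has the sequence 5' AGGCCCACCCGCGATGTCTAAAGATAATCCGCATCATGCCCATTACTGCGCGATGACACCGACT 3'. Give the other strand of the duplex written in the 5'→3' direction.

5′-AGTCGGTGTCATCGCGCAGTAATGGGCATGATGCGGATTATCTTTAGACATCGCGGGTGGGCCT-3′

The complement of AGGCCCACCCGCGATGTCTAAAGATAATCCGCATCATGCCCATTACTGCGCGATGACACCGACT is TCCGGGTGGGCGCTACAGATTTCTATTAGGCGTAGTACGGGTAATGACGCGCTACTGTGGCTGA (A↔T, G↔C). DNA strands are antiparallel, so the complementary strand runs 3'→5'; reversing gives the 5'→3' form.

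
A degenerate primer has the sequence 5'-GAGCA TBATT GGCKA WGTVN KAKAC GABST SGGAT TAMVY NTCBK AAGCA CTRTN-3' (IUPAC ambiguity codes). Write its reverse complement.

5'-NAYAGTGCTTMVGANRBKTAATCCSASVTCGTMTMNBACWTMGCCAATVATGCTC-3'

Standard pairs A↔T, G↔C; ambiguity codes pair R↔Y, M↔K, W↔W, S↔S, B↔V, N↔N. Complement (CTCGTAVTAACCGMTWCABNMTMTGCTVSASCCTAATKBRNAGVMTTCGTGAYAN), then reverse for 5'→3'.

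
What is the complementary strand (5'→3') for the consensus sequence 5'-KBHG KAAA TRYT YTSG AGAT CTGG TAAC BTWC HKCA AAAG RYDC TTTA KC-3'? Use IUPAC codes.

5'-GMTAAAGHRYCTTTTGMDGWAVGTTACCAGATCTCSARARYATTTMCDVM-3'

Standard pairs A↔T, G↔C; ambiguity codes pair R↔Y, K↔M, W↔W, S↔S, B↔V, D↔H. Complement (MVDCMTTTAYRARASCTCTAGACCATTGVAWGDMGTTTTCYRHGAAATMG), then reverse for 5'→3'.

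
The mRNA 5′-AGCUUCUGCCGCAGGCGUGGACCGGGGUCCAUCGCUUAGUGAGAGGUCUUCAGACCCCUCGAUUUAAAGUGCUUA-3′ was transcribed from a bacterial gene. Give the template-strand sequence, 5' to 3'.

5'-TAAGCACTTTAAATCGAGGGGTCTGAAGACCTCTCACTAAGCGATGGACCCCGGTCCACGCCTGCGGCAGAAGCT-3'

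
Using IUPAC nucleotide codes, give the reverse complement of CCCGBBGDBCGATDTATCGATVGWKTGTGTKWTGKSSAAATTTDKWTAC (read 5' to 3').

Standard pairs A↔T, G↔C; ambiguity codes pair K↔M, W↔W, S↔S, B↔V, D↔H. Complement (GGGCVVCHVGCTAHATAGCTABCWMACACAMWACMSSTTTAAAHMWATG), then reverse for 5'→3'.

5′-GTAWMHAAATTTSSMCAWMACACAMWCBATCGATAHATCGVHCVVCGGG-3′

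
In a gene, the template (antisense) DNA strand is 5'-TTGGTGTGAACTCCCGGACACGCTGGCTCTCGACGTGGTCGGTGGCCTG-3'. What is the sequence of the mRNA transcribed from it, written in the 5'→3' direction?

5'-CAGGCCACCGACCACGUCGAGAGCCAGCGUGUCCGGGAGUUCACACCAA-3'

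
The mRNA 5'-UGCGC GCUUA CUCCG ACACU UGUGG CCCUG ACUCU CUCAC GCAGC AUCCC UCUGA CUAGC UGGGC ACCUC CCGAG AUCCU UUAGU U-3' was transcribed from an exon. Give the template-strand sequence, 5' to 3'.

5′-AACTAAAGGATCTCGGGAGGTGCCCAGCTAGTCAGAGGGATGCTGCGTGAGAGAGTCAGGGCCACAAGTGTCGGAGTAAGCGCGCA-3′

Replace U with T to get the coding DNA strand: TGCGCGCTTACTCCGACACTTGTGGCCCTGACTCTCTCACGCAGCATCCCTCTGACTAGCTGGGCACCTCCCGAGATCCTTTAGTT. The template strand is its reverse complement (complement ACGCGCGAATGAGGCTGTGAACACCGGGACTGAGAGAGTGCGTCGTAGGGAGACTGATCGACCCGTGGAGGGCTCTAGGAAATCAA, then reverse).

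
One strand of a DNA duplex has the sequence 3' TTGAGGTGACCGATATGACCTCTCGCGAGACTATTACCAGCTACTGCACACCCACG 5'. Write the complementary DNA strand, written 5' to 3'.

5'-AACTCCACTGGCTATACTGGAGAGCGCTCTGATAATGGTCGATGACGTGTGGGTGC-3'

The strand is given 3'→5', so its complement runs 5'→3' in the same left-to-right order: pair each base A↔T, G↔C.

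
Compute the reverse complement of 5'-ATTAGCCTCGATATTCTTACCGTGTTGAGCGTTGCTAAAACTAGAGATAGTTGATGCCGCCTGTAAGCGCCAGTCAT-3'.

Reading the sequence 3'→5' and pairing each base (A↔T, G↔C) gives the reverse complement directly.

5'-ATGACTGGCGCTTACAGGCGGCATCAACTATCTCTAGTTTTAGCAACGCTCAACACGGTAAGAATATCGAGGCTAAT-3'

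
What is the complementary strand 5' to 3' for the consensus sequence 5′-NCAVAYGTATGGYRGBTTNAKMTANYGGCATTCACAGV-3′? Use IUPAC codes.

Standard pairs A↔T, G↔C; ambiguity codes pair R↔Y, M↔K, B↔V, N↔N. Complement (NGTBTRCATACCRYCVAANTMKATNRCCGTAAGTGTCB), then reverse for 5'→3'.

5'-BCTGTGAATGCCRNTAKMTNAAVCYRCCATACRTBTGN-3'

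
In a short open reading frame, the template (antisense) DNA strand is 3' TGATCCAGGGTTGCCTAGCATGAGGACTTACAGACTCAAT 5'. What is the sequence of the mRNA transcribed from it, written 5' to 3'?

Reading the template 3'→5' as shown, RNA polymerase pairs each base (A→U, T→A, G↔C) to build mRNA 5'→3' directly.

5′-ACUAGGUCCCAACGGAUCGUACUCCUGAAUGUCUGAGUUA-3′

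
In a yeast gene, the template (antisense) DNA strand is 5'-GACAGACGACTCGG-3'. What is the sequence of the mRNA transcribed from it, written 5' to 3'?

The mRNA has the sequence of the coding strand (reverse complement of the template) with T→U. Reverse complement of GACAGACGACTCGG is CCGAGTCGTCTGTC; then T→U.

5'-CCGAGUCGUCUGUC-3'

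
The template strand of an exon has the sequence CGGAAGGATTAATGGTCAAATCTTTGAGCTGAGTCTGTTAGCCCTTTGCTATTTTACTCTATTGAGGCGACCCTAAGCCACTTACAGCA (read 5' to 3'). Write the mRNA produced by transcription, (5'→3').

5'-UGCUGUAAGUGGCUUAGGGUCGCCUCAAUAGAGUAAAAUAGCAAAGGGCUAACAGACUCAGCUCAAAGAUUUGACCAUUAAUCCUUCCG-3'

The mRNA has the sequence of the coding strand (reverse complement of the template) with T→U. Reverse complement of CGGAAGGATTAATGGTCAAATCTTTGAGCTGAGTCTGTTAGCCCTTTGCTATTTTACTCTATTGAGGCGACCCTAAGCCACTTACAGCA is TGCTGTAAGTGGCTTAGGGTCGCCTCAATAGAGTAAAATAGCAAAGGGCTAACAGACTCAGCTCAAAGATTTGACCATTAATCCTTCCG; then T→U.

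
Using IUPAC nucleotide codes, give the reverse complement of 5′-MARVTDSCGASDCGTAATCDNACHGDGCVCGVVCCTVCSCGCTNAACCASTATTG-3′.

5'-CAATASTGGTTNAGCGSGBAGGBBCGBGCHCDGTNHGATTACGHSTCGSHABYTK-3'

Standard pairs A↔T, G↔C; ambiguity codes pair R↔Y, M↔K, S↔S, D↔H, V↔B, N↔N. Complement (KTYBAHSGCTSHGCATTAGHNTGDCHCGBGCBBGGABGSGCGANTTGGTSATAAC), then reverse for 5'→3'.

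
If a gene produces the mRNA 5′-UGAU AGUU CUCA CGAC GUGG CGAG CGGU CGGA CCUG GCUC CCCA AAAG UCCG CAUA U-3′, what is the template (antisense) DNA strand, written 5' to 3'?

Replace U with T to get the coding DNA strand: TGATAGTTCTCACGACGTGGCGAGCGGTCGGACCTGGCTCCCCAAAAGTCCGCATAT. The template strand is its reverse complement (complement ACTATCAAGAGTGCTGCACCGCTCGCCAGCCTGGACCGAGGGGTTTTCAGGCGTATA, then reverse).

5′-ATATGCGGACTTTTGGGGAGCCAGGTCCGACCGCTCGCCACGTCGTGAGAACTATCA-3′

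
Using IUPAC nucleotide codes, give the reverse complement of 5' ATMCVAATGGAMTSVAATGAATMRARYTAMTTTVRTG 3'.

5'-CAYBAAAKTARYTYKATTCATTBSAKTCCATTBGKAT-3'

Standard pairs A↔T, G↔C; ambiguity codes pair R↔Y, M↔K, S↔S, V↔B. Complement (TAKGBTTACCTKASBTTACTTAKYTYRATKAAABYAC), then reverse for 5'→3'.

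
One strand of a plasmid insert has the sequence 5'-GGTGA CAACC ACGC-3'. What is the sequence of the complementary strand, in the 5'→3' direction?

5'-GCGTGGTTGTCACC-3'

The complement of GGTGACAACCACGC is CCACTGTTGGTGCG (A↔T, G↔C). DNA strands are antiparallel, so the complementary strand runs 3'→5'; reversing gives the 5'→3' form.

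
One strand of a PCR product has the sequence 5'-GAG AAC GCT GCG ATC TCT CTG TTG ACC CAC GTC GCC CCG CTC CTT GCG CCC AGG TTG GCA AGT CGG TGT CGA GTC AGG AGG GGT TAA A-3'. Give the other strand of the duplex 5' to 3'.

Pairing A↔T and G↔C gives CTCTTGCGACGCTAGAGAGACAACTGGGTGCAGCGGGGCGAGGAACGCGGGTCCAACCGTTCAGCCACAGCTCAGTCCTCCCCAATTT, running 3'→5'. Reverse for the 5'→3' convention.

5'-TTTAACCCCTCCTGACTCGACACCGACTTGCCAACCTGGGCGCAAGGAGCGGGGCGACGTGGGTCAACAGAGAGATCGCAGCGTTCTC-3'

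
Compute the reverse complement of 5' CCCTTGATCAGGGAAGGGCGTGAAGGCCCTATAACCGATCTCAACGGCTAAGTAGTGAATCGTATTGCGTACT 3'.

Reading the sequence 3'→5' and pairing each base (A↔T, G↔C) gives the reverse complement directly.

5′-AGTACGCAATACGATTCACTACTTAGCCGTTGAGATCGGTTATAGGGCCTTCACGCCCTTCCCTGATCAAGGG-3′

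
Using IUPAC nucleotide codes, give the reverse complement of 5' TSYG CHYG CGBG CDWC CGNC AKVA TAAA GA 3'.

5'-TCTTTATBMTGNCGGWHGCVCGCRDGCRSA-3'

Standard pairs A↔T, G↔C; ambiguity codes pair Y↔R, K↔M, W↔W, S↔S, B↔V, D↔H, N↔N. Complement (ASRCGDRCGCVCGHWGGCNGTMBTATTTCT), then reverse for 5'→3'.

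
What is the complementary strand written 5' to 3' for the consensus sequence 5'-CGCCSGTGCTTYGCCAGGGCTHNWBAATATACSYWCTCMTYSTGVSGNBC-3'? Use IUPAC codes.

5'-GVNCSBCASRAKGAGWRSGTATATTVWNDAGCCCTGGCRAAGCACSGGCG-3'

Standard pairs A↔T, G↔C; ambiguity codes pair Y↔R, M↔K, W↔W, S↔S, B↔V, H↔D, N↔N. Complement (GCGGSCACGAARCGGTCCCGADNWVTTATATGSRWGAGKARSACBSCNVG), then reverse for 5'→3'.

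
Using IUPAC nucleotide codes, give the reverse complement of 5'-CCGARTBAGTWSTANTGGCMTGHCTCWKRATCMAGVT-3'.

5'-ABCTKGATYMWGAGDCAKGCCANTASWACTVAYTCGG-3'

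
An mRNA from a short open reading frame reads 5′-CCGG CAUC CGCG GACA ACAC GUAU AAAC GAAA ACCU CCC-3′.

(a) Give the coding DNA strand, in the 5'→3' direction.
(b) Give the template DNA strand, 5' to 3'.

(a) The coding strand matches the mRNA with U→T.
(b) The template strand is the reverse complement of the coding strand.

(a) 5'-CCGGCATCCGCGGACAACACGTATAAACGAAAACCTCCC-3'
(b) 5'-GGGAGGTTTTCGTTTATACGTGTTGTCCGCGGATGCCGG-3'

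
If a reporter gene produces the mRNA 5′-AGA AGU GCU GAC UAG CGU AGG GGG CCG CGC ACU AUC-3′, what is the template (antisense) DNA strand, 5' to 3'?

Replace U with T to get the coding DNA strand: AGAAGTGCTGACTAGCGTAGGGGGCCGCGCACTATC. The template strand is its reverse complement (complement TCTTCACGACTGATCGCATCCCCCGGCGCGTGATAG, then reverse).

5'-GATAGTGCGCGGCCCCCTACGCTAGTCAGCACTTCT-3'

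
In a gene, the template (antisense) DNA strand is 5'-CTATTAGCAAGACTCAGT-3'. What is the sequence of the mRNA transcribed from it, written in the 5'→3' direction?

5′-ACUGAGUCUUGCUAAUAG-3′

RNA polymerase reads the template 3'→5' and synthesizes mRNA 5'→3' by base-pairing (A→U, T→A, G↔C). The complement of the template is GATAATCGTTCTGAGTCA; antiparallel, so 5'→3' the coding strand is ACTGAGTCTTGCTAATAG. Replace T with U for the mRNA.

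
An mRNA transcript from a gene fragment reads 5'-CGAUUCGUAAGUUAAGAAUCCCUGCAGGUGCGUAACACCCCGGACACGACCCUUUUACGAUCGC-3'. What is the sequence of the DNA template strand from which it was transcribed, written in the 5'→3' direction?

5'-GCGATCGTAAAAGGGTCGTGTCCGGGGTGTTACGCACCTGCAGGGATTCTTAACTTACGAATCG-3'

Replace U with T to get the coding DNA strand: CGATTCGTAAGTTAAGAATCCCTGCAGGTGCGTAACACCCCGGACACGACCCTTTTACGATCGC. The template strand is its reverse complement (complement GCTAAGCATTCAATTCTTAGGGACGTCCACGCATTGTGGGGCCTGTGCTGGGAAAATGCTAGCG, then reverse).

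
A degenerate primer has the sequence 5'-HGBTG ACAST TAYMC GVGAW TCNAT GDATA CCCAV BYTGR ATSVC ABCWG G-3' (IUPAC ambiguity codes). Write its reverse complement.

Standard pairs A↔T, G↔C; ambiguity codes pair R↔Y, M↔K, W↔W, S↔S, B↔V, D↔H, N↔N. Complement (DCVACTGTSAATRKGCBCTWAGNTACHTATGGGTBVRACYTASBGTVGWCC), then reverse for 5'→3'.

5'-CCWGVTGBSATYCARVBTGGGTATHCATNGAWTCBCGKRTAASTGTCAVCD-3'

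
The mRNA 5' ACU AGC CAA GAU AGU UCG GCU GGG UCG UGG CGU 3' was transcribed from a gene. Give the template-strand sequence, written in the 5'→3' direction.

Replace U with T to get the coding DNA strand: ACTAGCCAAGATAGTTCGGCTGGGTCGTGGCGT. The template strand is its reverse complement (complement TGATCGGTTCTATCAAGCCGACCCAGCACCGCA, then reverse).

5'-ACGCCACGACCCAGCCGAACTATCTTGGCTAGT-3'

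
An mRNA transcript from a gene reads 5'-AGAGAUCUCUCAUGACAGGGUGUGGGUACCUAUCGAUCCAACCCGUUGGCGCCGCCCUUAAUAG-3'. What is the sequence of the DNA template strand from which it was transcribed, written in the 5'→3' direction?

5'-CTATTAAGGGCGGCGCCAACGGGTTGGATCGATAGGTACCCACACCCTGTCATGAGAGATCTCT-3'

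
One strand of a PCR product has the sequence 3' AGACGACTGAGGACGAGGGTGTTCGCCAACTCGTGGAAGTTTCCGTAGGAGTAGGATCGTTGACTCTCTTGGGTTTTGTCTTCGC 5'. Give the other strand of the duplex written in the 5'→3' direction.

5'-TCTGCTGACTCCTGCTCCCACAAGCGGTTGAGCACCTTCAAAGGCATCCTCATCCTAGCAACTGAGAGAACCCAAAACAGAAGCG-3'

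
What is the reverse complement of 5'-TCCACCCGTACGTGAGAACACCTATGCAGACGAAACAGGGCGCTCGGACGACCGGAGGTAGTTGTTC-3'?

Reading the sequence 3'→5' and pairing each base (A↔T, G↔C) gives the reverse complement directly.

5′-GAACAACTACCTCCGGTCGTCCGAGCGCCCTGTTTCGTCTGCATAGGTGTTCTCACGTACGGGTGGA-3′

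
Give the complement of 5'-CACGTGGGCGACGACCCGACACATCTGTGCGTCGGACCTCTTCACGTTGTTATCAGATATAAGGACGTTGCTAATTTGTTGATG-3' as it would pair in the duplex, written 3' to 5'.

3'-GTGCACCCGCTGCTGGGCTGTGTAGACACGCAGCCTGGAGAAGTGCAACAATAGTCTATATTCCTGCAACGATTAAACAACTAC-5'

Base-pairing A↔T, G↔C gives the complement. The complementary strand is antiparallel, so paired with a 5'→3' strand it runs 3'→5'.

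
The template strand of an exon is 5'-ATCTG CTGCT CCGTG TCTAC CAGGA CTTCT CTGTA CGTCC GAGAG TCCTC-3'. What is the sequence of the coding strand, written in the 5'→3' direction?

The coding strand is complementary and antiparallel to the template: take the complement (A↔T, G↔C) and reverse.

5'-GAGGACTCTCGGACGTACAGAGAAGTCCTGGTAGACACGGAGCAGCAGAT-3'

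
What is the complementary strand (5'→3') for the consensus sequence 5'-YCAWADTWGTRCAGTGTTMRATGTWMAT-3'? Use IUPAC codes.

5′-ATKWACATYKAACACTGYACWAHTWTGR-3′

Standard pairs A↔T, G↔C; ambiguity codes pair R↔Y, M↔K, W↔W, D↔H. Complement (RGTWTHAWCAYGTCACAAKYTACAWKTA), then reverse for 5'→3'.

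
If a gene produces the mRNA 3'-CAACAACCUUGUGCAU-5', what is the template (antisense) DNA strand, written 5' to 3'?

Written 5'→3' the mRNA is UACGUGUUCCAACAAC, so the coding DNA strand is TACGTGTTCCAACAAC. The template is its reverse complement.

5'-GTTGTTGGAACACGTA-3'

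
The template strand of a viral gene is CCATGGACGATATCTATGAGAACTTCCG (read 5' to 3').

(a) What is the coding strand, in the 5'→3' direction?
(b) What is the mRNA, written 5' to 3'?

(a) The coding strand is the reverse complement of the template: complement GGTACCTGCTATAGATACTCTTGAAGGC, then reverse.
(b) mRNA has the coding-strand sequence with T→U.

(a) 5'-CGGAAGTTCTCATAGATATCGTCCATGG-3'
(b) 5'-CGGAAGUUCUCAUAGAUAUCGUCCAUGG-3'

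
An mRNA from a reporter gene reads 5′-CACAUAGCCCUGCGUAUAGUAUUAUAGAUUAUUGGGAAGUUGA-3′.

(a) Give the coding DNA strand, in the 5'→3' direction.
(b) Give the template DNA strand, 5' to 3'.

(a) 5'-CACATAGCCCTGCGTATAGTATTATAGATTATTGGGAAGTTGA-3'
(b) 5′-TCAACTTCCCAATAATCTATAATACTATACGCAGGGCTATGTG-3′

(a) The coding strand matches the mRNA with U→T.
(b) The template strand is the reverse complement of the coding strand.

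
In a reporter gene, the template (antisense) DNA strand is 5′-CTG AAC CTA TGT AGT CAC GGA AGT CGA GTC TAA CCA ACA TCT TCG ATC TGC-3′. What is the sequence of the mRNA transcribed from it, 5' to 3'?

RNA polymerase reads the template 3'→5' and synthesizes mRNA 5'→3' by base-pairing (A→U, T→A, G↔C). The complement of the template is GACTTGGATACATCAGTGCCTTCAGCTCAGATTGGTTGTAGAAGCTAGACG; antiparallel, so 5'→3' the coding strand is GCAGATCGAAGATGTTGGTTAGACTCGACTTCCGTGACTACATAGGTTCAG. Replace T with U for the mRNA.

5'-GCAGAUCGAAGAUGUUGGUUAGACUCGACUUCCGUGACUACAUAGGUUCAG-3'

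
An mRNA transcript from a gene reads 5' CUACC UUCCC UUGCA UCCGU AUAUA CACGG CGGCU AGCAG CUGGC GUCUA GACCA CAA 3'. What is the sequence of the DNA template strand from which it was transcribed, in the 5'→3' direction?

5'-TTGTGGTCTAGACGCCAGCTGCTAGCCGCCGTGTATATACGGATGCAAGGGAAGGTAG-3'

Replace U with T to get the coding DNA strand: CTACCTTCCCTTGCATCCGTATATACACGGCGGCTAGCAGCTGGCGTCTAGACCACAA. The template strand is its reverse complement (complement GATGGAAGGGAACGTAGGCATATATGTGCCGCCGATCGTCGACCGCAGATCTGGTGTT, then reverse).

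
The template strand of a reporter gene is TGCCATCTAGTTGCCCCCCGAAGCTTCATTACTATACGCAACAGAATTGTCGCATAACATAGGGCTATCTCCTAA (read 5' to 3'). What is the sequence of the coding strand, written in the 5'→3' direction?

5'-TTAGGAGATAGCCCTATGTTATGCGACAATTCTGTTGCGTATAGTAATGAAGCTTCGGGGGGCAACTAGATGGCA-3'

The coding strand is complementary and antiparallel to the template: take the complement (A↔T, G↔C) and reverse.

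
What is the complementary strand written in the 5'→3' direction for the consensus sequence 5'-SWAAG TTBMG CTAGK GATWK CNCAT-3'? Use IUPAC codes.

5′-ATGNGMWATCMCTAGCKVAACTTWS-3′

Standard pairs A↔T, G↔C; ambiguity codes pair M↔K, W↔W, S↔S, B↔V, N↔N. Complement (SWTTCAAVKCGATCMCTAWMGNGTA), then reverse for 5'→3'.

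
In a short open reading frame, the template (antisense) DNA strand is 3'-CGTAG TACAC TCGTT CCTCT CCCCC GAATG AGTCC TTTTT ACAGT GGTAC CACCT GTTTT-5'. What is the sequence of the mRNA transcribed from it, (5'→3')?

Reading the template 3'→5' as shown, RNA polymerase pairs each base (A→U, T→A, G↔C) to build mRNA 5'→3' directly.

5'-GCAUCAUGUGAGCAAGGAGAGGGGGCUUACUCAGGAAAAAUGUCACCAUGGUGGACAAAA-3'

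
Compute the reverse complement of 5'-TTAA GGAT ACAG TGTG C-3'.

5′-GCACACTGTATCCTTAA-3′

Reading the sequence 3'→5' and pairing each base (A↔T, G↔C) gives the reverse complement directly.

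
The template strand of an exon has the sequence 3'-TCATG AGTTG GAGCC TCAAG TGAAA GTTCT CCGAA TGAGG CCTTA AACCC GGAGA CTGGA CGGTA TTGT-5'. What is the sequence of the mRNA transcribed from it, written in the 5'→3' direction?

Reading the template 3'→5' as shown, RNA polymerase pairs each base (A→U, T→A, G↔C) to build mRNA 5'→3' directly.

5'-AGUACUCAACCUCGGAGUUCACUUUCAAGAGGCUUACUCCGGAAUUUGGGCCUCUGACCUGCCAUAACA-3'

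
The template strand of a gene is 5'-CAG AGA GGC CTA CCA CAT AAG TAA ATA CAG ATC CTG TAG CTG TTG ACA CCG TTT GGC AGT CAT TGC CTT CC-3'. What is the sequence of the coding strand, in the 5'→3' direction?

The coding strand is complementary and antiparallel to the template: take the complement (A↔T, G↔C) and reverse.

5'-GGAAGGCAATGACTGCCAAACGGTGTCAACAGCTACAGGATCTGTATTTACTTATGTGGTAGGCCTCTCTG-3'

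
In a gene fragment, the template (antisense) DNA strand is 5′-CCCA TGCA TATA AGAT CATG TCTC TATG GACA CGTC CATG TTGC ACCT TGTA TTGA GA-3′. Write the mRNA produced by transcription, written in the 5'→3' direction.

5′-UCUCAAUACAAGGUGCAACAUGGACGUGUCCAUAGAGACAUGAUCUUAUAUGCAUGGG-3′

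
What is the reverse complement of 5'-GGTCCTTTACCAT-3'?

5'-ATGGTAAAGGACC-3'

Reading the sequence 3'→5' and pairing each base (A↔T, G↔C) gives the reverse complement directly.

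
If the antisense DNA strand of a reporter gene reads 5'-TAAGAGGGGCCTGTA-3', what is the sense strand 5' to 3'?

The coding strand is complementary and antiparallel to the template: take the complement (A↔T, G↔C) and reverse.

5'-TACAGGCCCCTCTTA-3'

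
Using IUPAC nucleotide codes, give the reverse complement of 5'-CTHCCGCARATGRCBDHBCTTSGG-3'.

Standard pairs A↔T, G↔C; ambiguity codes pair R↔Y, S↔S, B↔V, D↔H. Complement (GADGGCGTYTACYGVHDVGAASCC), then reverse for 5'→3'.

5'-CCSAAGVDHVGYCATYTGCGGDAG-3'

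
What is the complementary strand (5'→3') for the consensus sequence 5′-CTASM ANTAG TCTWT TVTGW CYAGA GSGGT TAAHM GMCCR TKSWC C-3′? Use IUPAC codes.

Standard pairs A↔T, G↔C; ambiguity codes pair R↔Y, M↔K, W↔W, S↔S, H↔D, V↔B, N↔N. Complement (GATSKTNATCAGAWAABACWGRTCTCSCCAATTDKCKGGYAMSWGG), then reverse for 5'→3'.

5′-GGWSMAYGGKCKDTTAACCSCTCTRGWCABAAWAGACTANTKSTAG-3′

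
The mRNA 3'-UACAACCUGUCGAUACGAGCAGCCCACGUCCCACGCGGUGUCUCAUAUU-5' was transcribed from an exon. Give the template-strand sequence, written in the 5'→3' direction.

5′-ATGTTGGACAGCTATGCTCGTCGGGTGCAGGGTGCGCCACAGAGTATAA-3′

Written 5'→3' the mRNA is UUAUACUCUGUGGCGCACCCUGCACCCGACGAGCAUAGCUGUCCAACAU, so the coding DNA strand is TTATACTCTGTGGCGCACCCTGCACCCGACGAGCATAGCTGTCCAACAT. The template is its reverse complement.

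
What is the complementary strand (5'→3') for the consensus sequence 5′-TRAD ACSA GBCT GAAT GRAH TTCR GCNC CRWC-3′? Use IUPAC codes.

5'-GWYGGNGCYGAADTYCATTCAGVCTSGTHTYA-3'

Standard pairs A↔T, G↔C; ambiguity codes pair R↔Y, W↔W, S↔S, B↔V, D↔H, N↔N. Complement (AYTHTGSTCVGACTTACYTDAAGYCGNGGYWG), then reverse for 5'→3'.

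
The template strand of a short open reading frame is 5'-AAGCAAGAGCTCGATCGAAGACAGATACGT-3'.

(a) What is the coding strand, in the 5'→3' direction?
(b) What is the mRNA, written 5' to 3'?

(a) 5'-ACGTATCTGTCTTCGATCGAGCTCTTGCTT-3'
(b) 5′-ACGUAUCUGUCUUCGAUCGAGCUCUUGCUU-3′

(a) The coding strand is the reverse complement of the template: complement TTCGTTCTCGAGCTAGCTTCTGTCTATGCA, then reverse.
(b) mRNA has the coding-strand sequence with T→U.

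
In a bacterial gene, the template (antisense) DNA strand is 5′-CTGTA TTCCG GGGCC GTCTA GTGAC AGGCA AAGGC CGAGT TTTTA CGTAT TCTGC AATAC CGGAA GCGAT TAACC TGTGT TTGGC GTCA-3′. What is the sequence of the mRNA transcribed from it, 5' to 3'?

5′-UGACGCCAAACACAGGUUAAUCGCUUCCGGUAUUGCAGAAUACGUAAAAACUCGGCCUUUGCCUGUCACUAGACGGCCCCGGAAUACAG-3′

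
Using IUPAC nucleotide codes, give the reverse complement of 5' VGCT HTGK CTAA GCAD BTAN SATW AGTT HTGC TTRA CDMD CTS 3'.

5′-SAGHKHGTYAAGCADAACTWATSNTAVHTGCTTAGMCADAGCB-3′

Standard pairs A↔T, G↔C; ambiguity codes pair R↔Y, M↔K, W↔W, S↔S, B↔V, D↔H, N↔N. Complement (BCGADACMGATTCGTHVATNSTAWTCAADACGAAYTGHKHGAS), then reverse for 5'→3'.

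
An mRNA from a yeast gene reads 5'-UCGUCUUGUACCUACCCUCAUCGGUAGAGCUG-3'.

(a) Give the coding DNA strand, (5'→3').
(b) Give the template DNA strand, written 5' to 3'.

(a) 5'-TCGTCTTGTACCTACCCTCATCGGTAGAGCTG-3'
(b) 5'-CAGCTCTACCGATGAGGGTAGGTACAAGACGA-3'

(a) The coding strand matches the mRNA with U→T.
(b) The template strand is the reverse complement of the coding strand.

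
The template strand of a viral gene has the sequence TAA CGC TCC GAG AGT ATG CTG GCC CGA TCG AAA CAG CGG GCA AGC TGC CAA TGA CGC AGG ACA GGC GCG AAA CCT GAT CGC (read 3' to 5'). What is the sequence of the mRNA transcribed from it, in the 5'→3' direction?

5'-AUUGCGAGGCUCUCAUACGACCGGGCUAGCUUUGUCGCCCGUUCGACGGUUACUGCGUCCUGUCCGCGCUUUGGACUAGCG-3'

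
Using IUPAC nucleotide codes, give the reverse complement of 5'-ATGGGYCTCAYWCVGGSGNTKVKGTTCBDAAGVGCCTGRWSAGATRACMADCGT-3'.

5'-ACGHTKGTYATCTSWYCAGGCBCTTHVGAACMBMANCSCCBGWRTGAGRCCCAT-3'

Standard pairs A↔T, G↔C; ambiguity codes pair R↔Y, M↔K, W↔W, S↔S, B↔V, D↔H, N↔N. Complement (TACCCRGAGTRWGBCCSCNAMBMCAAGVHTTCBCGGACYWSTCTAYTGKTHGCA), then reverse for 5'→3'.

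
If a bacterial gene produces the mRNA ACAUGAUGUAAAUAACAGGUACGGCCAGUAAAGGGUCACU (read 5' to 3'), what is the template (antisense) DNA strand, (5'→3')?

Replace U with T to get the coding DNA strand: ACATGATGTAAATAACAGGTACGGCCAGTAAAGGGTCACT. The template strand is its reverse complement (complement TGTACTACATTTATTGTCCATGCCGGTCATTTCCCAGTGA, then reverse).

5′-AGTGACCCTTTACTGGCCGTACCTGTTATTTACATCATGT-3′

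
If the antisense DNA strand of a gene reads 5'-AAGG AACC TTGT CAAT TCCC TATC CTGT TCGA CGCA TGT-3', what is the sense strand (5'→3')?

The coding strand is complementary and antiparallel to the template: take the complement (A↔T, G↔C) and reverse.

5′-ACATGCGTCGAACAGGATAGGGAATTGACAAGGTTCCTT-3′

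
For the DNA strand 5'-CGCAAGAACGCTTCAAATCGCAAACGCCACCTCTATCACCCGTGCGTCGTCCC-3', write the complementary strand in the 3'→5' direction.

3′-GCGTTCTTGCGAAGTTTAGCGTTTGCGGTGGAGATAGTGGGCACGCAGCAGGG-5′

Base-pairing A↔T, G↔C gives the complement. The complementary strand is antiparallel, so paired with a 5'→3' strand it runs 3'→5'.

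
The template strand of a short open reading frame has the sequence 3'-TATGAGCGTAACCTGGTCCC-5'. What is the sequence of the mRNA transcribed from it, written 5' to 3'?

Reading the template 3'→5' as shown, RNA polymerase pairs each base (A→U, T→A, G↔C) to build mRNA 5'→3' directly.

5′-AUACUCGCAUUGGACCAGGG-3′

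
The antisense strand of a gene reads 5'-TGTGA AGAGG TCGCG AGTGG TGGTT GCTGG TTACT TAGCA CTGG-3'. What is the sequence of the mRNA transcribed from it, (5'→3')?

RNA polymerase reads the template 3'→5' and synthesizes mRNA 5'→3' by base-pairing (A→U, T→A, G↔C). The complement of the template is ACACTTCTCCAGCGCTCACCACCAACGACCAATGAATCGTGACC; antiparallel, so 5'→3' the coding strand is CCAGTGCTAAGTAACCAGCAACCACCACTCGCGACCTCTTCACA. Replace T with U for the mRNA.

5'-CCAGUGCUAAGUAACCAGCAACCACCACUCGCGACCUCUUCACA-3'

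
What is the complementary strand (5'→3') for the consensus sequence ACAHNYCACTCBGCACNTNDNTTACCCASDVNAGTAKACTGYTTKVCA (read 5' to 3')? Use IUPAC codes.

5'-TGBMAARCAGTMTACTNBHSTGGGTAANHNANGTGCVGAGTGRNDTGT-3'

Standard pairs A↔T, G↔C; ambiguity codes pair Y↔R, K↔M, S↔S, B↔V, D↔H, N↔N. Complement (TGTDNRGTGAGVCGTGNANHNAATGGGTSHBNTCATMTGACRAAMBGT), then reverse for 5'→3'.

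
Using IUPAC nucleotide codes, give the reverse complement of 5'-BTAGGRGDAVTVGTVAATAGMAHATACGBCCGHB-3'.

Standard pairs A↔T, G↔C; ambiguity codes pair R↔Y, M↔K, B↔V, D↔H. Complement (VATCCYCHTBABCABTTATCKTDTATGCVGGCDV), then reverse for 5'→3'.

5′-VDCGGVCGTATDTKCTATTBACBABTHCYCCTAV-3′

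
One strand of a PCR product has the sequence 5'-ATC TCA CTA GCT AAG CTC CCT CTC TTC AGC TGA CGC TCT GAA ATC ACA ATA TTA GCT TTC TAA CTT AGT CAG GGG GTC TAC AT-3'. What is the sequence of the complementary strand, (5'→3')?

Pairing A↔T and G↔C gives TAGAGTGATCGATTCGAGGGAGAGAAGTCGACTGCGAGACTTTAGTGTTATAATCGAAAGATTGAATCAGTCCCCCAGATGTA, running 3'→5'. Reverse for the 5'→3' convention.

5′-ATGTAGACCCCCTGACTAAGTTAGAAAGCTAATATTGTGATTTCAGAGCGTCAGCTGAAGAGAGGGAGCTTAGCTAGTGAGAT-3′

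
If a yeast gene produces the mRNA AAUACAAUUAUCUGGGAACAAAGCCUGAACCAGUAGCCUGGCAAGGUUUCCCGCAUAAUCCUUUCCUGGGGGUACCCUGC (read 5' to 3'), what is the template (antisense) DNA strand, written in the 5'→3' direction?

Replace U with T to get the coding DNA strand: AATACAATTATCTGGGAACAAAGCCTGAACCAGTAGCCTGGCAAGGTTTCCCGCATAATCCTTTCCTGGGGGTACCCTGC. The template strand is its reverse complement (complement TTATGTTAATAGACCCTTGTTTCGGACTTGGTCATCGGACCGTTCCAAAGGGCGTATTAGGAAAGGACCCCCATGGGACG, then reverse).

5′-GCAGGGTACCCCCAGGAAAGGATTATGCGGGAAACCTTGCCAGGCTACTGGTTCAGGCTTTGTTCCCAGATAATTGTATT-3′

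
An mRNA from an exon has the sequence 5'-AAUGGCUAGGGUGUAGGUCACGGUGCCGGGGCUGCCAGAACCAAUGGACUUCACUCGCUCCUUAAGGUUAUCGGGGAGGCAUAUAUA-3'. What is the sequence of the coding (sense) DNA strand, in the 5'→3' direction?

The coding DNA strand has the same 5'→3' sequence as the mRNA with U replaced by T.

5′-AATGGCTAGGGTGTAGGTCACGGTGCCGGGGCTGCCAGAACCAATGGACTTCACTCGCTCCTTAAGGTTATCGGGGAGGCATATATA-3′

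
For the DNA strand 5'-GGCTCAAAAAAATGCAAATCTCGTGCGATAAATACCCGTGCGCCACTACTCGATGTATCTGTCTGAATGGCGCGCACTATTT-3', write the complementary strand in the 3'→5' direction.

Base-pairing A↔T, G↔C gives the complement. The complementary strand is antiparallel, so paired with a 5'→3' strand it runs 3'→5'.

3'-CCGAGTTTTTTTACGTTTAGAGCACGCTATTTATGGGCACGCGGTGATGAGCTACATAGACAGACTTACCGCGCGTGATAAA-5'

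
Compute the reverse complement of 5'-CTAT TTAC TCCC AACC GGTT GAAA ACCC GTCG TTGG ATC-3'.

5′-GATCCAACGACGGGTTTTCAACCGGTTGGGAGTAAATAG-3′

Reading the sequence 3'→5' and pairing each base (A↔T, G↔C) gives the reverse complement directly.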